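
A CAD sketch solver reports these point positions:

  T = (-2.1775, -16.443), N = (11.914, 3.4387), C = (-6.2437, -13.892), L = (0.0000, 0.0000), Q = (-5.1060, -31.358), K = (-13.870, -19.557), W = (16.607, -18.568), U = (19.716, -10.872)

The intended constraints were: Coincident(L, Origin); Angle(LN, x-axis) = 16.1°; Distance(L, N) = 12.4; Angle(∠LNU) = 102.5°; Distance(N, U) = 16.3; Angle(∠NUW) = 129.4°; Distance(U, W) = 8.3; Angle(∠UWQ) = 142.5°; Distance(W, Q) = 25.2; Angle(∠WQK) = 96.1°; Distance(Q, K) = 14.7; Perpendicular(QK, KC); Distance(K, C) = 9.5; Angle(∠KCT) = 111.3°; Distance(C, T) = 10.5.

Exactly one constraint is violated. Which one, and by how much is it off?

Distance(C, T) = 10.5 — off by 5.70.

L = (0.00, 0.00) ✓; LN at 16.10° ✓; |LN| = 12.40 ✓; ∠LNU = 102.5° ✓; |NU| = 16.30 ✓; ∠NUW = 129.4° ✓; |UW| = 8.300 ✓; ∠UWQ = 142.5° ✓; |WQ| = 25.20 ✓; ∠WQK = 96.10° ✓; |QK| = 14.70 ✓; ∠(QK, KC) = 89.99° ✓; |KC| = 9.500 ✓; ∠KCT = 111.3° ✓; |CT| = 4.800 ✗.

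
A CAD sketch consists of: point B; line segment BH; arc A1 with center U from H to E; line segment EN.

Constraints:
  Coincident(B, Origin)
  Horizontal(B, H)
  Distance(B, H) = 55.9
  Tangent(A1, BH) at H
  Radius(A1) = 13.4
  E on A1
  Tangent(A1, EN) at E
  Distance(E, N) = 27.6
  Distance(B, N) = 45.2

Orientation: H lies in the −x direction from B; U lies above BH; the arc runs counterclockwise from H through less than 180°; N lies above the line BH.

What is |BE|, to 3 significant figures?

44.5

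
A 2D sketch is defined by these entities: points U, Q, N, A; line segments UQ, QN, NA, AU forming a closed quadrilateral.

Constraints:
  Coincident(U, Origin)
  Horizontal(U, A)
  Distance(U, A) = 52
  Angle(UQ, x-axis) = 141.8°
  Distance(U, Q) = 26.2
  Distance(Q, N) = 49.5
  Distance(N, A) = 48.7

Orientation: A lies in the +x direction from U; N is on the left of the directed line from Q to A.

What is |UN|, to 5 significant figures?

45.618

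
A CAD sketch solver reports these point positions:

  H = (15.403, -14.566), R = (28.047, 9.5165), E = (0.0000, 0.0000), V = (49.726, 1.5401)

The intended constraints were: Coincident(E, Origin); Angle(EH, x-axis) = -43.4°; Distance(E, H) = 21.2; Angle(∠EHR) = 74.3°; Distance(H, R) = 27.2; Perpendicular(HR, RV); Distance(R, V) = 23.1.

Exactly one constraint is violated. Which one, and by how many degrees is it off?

Perpendicular(HR, RV) — off by 7.50°.

E = (0.00, 0.00) ✓; EH at -43.40° ✓; |EH| = 21.20 ✓; ∠EHR = 74.30° ✓; |HR| = 27.20 ✓; ∠(HR, RV) = 82.50° ✗; |RV| = 23.10 ✓.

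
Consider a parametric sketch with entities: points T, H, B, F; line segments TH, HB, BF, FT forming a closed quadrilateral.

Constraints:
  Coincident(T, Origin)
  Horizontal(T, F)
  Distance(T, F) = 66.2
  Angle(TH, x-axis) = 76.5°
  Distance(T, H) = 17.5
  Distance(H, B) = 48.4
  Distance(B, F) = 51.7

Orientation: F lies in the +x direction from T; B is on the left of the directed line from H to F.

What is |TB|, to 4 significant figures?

62.88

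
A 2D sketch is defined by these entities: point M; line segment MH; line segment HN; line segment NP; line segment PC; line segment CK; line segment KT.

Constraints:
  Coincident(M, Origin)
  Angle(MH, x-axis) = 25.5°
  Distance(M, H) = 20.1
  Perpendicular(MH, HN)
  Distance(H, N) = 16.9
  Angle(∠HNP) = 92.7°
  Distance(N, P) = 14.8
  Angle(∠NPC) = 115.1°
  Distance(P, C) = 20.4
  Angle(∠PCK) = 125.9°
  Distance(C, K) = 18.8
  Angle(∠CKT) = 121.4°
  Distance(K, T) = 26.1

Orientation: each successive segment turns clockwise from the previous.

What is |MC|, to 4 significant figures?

4.222

M is at the origin; MH runs at 25.5° with length 20.1, so H = (18.14, 8.653). MH is perpendicular to HN, so HN runs at -64.50°; with |HN| = 16.9, N = (25.42, -6.600). ∠HNP = 92.7° gives NP at -151.8° from the x-axis; with |NP| = 14.8, P = (12.37, -13.59). ∠NPC = 115.1° gives PC at 143.3° from the x-axis; with |PC| = 20.4, C = (-3.982, -1.403). Then |MC| = |C − M| = 4.222.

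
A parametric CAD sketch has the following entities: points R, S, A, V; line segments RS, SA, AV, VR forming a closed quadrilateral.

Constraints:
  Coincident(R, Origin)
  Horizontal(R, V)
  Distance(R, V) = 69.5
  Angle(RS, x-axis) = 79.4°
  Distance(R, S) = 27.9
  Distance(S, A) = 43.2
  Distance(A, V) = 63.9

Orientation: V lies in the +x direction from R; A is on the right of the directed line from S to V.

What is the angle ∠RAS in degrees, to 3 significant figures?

22.5°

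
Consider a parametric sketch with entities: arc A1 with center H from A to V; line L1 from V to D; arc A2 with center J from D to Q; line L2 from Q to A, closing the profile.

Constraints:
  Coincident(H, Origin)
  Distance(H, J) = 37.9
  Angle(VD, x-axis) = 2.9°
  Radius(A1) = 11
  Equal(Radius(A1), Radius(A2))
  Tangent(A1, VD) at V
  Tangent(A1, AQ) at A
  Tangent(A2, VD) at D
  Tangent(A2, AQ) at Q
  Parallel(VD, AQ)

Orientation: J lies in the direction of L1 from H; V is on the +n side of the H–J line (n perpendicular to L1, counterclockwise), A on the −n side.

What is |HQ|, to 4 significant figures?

39.46

The slot axis is L1's direction at 2.9°, so u = (cos 2.9°, sin 2.9°) = (0.9987, 0.05059) and n = (−sin 2.9°, cos 2.9°) = (-0.05059, 0.9987). H is at the origin and J lies 37.9 along u from H, so J = 37.9·u = (37.85, 1.917). Tangency of A1 to both parallel lines with radius 11.0 puts V and A at H ± 11.0·n: V = (-0.5565, 10.99), A = (0.5565, -10.99). Equal radii place D and Q the same way about J: D = J + 11.0·n = (37.29, 12.90), Q = J − 11.0·n = (38.41, -9.068). Then |HQ| = |Q − H| = 39.46.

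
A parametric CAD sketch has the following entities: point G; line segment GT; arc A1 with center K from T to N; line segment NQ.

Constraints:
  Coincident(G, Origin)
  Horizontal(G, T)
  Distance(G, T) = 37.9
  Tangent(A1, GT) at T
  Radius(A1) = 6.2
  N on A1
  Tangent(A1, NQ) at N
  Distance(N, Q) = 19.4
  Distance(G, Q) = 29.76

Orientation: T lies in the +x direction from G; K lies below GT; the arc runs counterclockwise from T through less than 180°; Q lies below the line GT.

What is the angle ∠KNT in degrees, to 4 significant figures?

60.75°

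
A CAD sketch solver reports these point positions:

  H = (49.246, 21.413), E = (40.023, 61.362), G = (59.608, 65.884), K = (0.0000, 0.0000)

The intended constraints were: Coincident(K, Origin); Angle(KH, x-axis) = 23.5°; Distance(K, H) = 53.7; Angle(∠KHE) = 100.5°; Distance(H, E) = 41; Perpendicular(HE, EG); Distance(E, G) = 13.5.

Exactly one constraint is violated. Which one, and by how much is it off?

Distance(E, G) = 13.5 — off by 6.60.

K = (0.00, 0.00) ✓; KH at 23.50° ✓; |KH| = 53.70 ✓; ∠KHE = 100.5° ✓; |HE| = 41.00 ✓; ∠(HE, EG) = 90.00° ✓; |EG| = 20.10 ✗.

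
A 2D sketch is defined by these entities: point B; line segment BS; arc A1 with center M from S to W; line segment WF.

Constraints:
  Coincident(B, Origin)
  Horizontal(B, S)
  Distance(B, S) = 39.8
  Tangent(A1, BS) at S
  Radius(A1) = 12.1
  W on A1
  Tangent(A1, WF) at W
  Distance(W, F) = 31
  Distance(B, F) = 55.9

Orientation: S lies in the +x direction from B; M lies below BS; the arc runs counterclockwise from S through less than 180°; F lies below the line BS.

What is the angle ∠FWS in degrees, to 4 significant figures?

129.8°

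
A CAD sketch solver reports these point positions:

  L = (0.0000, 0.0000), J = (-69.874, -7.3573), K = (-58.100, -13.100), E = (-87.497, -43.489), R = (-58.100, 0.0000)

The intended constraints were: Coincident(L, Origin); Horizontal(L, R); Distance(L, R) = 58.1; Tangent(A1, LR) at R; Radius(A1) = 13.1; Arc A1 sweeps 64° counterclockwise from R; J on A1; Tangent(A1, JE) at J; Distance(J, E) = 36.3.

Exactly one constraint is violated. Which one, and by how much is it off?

Distance(J, E) = 36.3 — off by 3.90.

L = (0.00, 0.00) ✓; L.y = 0.00, R.y = 0.00 ✓; |LR| = 58.10 ✓; ∠(KR, RL) = 90.00° ✓; |KR| = 13.10 ✓; bearing(K→J) − bearing(K→R) = 64.00° ✓; |KJ| = 13.10 ✓; ∠(KJ, JE) = 90.00° ✓; |JE| = 40.20 ✗.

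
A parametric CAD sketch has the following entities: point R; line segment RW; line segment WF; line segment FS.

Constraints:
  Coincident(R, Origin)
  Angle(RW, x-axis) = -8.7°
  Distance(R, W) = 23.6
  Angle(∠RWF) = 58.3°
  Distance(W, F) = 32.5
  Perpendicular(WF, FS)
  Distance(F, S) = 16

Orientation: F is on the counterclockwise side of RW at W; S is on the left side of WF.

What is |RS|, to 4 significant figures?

20.51

∠RWF = 58.3°, so WF runs at -8.7° + (180° − 58.3°) = 113.0° from the x-axis; with |WF| = 32.5, F = W + 32.5·(cos 113.0°, sin 113.0°) = (10.63, 26.35). WF is perpendicular to FS; with |FS| = 16.0 on the left of WF, S = F + 16.0·(-0.9205, -0.3907) = (-4.098, 20.09). Then |RS| = |S − R| = 20.51.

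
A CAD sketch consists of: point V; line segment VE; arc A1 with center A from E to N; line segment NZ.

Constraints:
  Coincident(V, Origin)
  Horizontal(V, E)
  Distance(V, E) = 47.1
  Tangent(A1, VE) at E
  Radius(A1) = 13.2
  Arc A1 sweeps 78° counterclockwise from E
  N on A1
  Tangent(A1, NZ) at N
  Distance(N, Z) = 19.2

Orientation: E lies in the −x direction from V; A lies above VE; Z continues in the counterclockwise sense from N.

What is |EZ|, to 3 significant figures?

33.8

On A1, E sits at bearing -90° from A; a 78° counterclockwise sweep puts N at bearing -12°, so N = A + 13.2·(cos -12°, sin -12°) = (-34.2, 10.5). The tangent condition forces AN to be normal to NZ, so NZ runs along (−sin -12°, cos -12°); with |NZ| = 19.2, Z = (-30.2, 29.2). Then |EZ| = |Z − E| = 33.8.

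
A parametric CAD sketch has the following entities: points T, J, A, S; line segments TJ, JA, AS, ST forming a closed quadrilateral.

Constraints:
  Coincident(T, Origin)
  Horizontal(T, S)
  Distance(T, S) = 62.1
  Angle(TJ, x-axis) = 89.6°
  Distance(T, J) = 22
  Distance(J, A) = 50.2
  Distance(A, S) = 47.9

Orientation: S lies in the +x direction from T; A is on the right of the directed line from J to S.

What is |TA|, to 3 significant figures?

31.5

Checks: TJ at 89.60° ✓; |JA| = 50.20 ✓; |AS| = 47.90 ✓.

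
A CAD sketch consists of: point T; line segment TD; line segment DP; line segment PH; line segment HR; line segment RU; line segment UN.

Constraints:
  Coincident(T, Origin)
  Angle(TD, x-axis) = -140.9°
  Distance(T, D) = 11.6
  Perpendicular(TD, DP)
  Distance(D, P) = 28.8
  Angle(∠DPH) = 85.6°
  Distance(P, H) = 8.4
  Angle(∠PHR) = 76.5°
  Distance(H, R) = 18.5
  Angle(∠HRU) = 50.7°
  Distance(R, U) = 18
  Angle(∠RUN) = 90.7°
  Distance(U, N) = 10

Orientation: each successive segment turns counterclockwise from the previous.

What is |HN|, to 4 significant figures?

7.724

∠HRU = 50.7° gives RU at -83.70° from the x-axis; with |RU| = 18.0, U = (1.714, -31.70). ∠RUN = 90.7° gives UN at 5.600° from the x-axis; with |UN| = 10.0, N = (11.67, -30.72). Then |HN| = |N − H| = 7.724.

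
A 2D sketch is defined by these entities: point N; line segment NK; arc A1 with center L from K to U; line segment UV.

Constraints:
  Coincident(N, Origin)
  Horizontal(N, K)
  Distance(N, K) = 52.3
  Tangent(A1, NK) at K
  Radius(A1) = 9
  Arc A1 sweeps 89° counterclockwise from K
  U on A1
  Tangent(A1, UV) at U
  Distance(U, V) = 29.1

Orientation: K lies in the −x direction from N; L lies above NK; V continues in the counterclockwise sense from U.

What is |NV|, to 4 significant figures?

57.19

N is at the origin; N and K share the same y with |NK| = 52.3 and K on the −x side, so K = (-52.30, 0.000). A1 meets NK tangentially, so LK is at right angles to NK, so L = K + (0, 9) = (-52.30, 9.000). On A1, K sits at bearing -90° from L; an 89° counterclockwise sweep puts U at bearing -1°, so U = L + 9.0·(cos -1°, sin -1°) = (-43.30, 8.843). Tangency of A1 to UV means the radius LU is perpendicular to UV, so UV runs along (−sin -1°, cos -1°); with |UV| = 29.1, V = (-42.79, 37.94). Then |NV| = |V − N| = 57.19.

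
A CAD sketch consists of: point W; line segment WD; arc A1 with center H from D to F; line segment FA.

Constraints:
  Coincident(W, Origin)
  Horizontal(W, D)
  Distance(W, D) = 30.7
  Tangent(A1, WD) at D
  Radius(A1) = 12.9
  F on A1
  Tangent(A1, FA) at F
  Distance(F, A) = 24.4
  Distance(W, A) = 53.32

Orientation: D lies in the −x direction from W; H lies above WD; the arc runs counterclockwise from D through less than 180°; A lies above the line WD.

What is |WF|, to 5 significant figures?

29.037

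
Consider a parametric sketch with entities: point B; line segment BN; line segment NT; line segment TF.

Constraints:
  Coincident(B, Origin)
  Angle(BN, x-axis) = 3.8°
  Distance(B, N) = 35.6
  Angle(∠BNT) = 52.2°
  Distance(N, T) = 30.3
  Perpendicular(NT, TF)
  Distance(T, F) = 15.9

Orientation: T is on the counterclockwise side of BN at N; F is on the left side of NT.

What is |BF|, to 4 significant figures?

14.88

B is at the origin; BN runs at 3.8° with length 35.6, so N = 35.6·(cos 3.8°, sin 3.8°) = (35.52, 2.359). ∠BNT = 52.2°, so NT runs at 3.8° + (180° − 52.2°) = 131.6° from the x-axis; with |NT| = 30.3, T = N + 30.3·(cos 131.6°, sin 131.6°) = (15.40, 25.02). NT is perpendicular to TF; with |TF| = 15.9 on the left of NT, F = T + 15.9·(-0.7478, -0.6639) = (3.515, 14.46). Then |BF| = |F − B| = 14.88.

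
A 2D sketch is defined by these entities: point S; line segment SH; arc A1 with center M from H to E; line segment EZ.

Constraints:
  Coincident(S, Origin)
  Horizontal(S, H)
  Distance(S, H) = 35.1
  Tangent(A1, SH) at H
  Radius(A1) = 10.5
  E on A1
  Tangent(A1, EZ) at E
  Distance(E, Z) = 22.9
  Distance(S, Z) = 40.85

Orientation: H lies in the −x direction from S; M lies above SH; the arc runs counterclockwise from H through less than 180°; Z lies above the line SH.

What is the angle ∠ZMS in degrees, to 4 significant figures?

80.39°

Checks: |ME| = 10.50 ✓; ∠(ME, EZ) = 90.00° ✓; |EZ| = 22.90 ✓; |SZ| = 40.85 ✓.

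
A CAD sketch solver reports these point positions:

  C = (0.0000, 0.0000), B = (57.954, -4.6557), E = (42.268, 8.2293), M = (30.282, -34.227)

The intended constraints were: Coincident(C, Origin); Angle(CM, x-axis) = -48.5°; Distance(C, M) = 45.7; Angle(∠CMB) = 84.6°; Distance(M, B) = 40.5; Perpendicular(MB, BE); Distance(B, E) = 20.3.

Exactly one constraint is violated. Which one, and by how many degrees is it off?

Perpendicular(MB, BE) — off by 3.70°.

C = (0.00, 0.00) ✓; CM at -48.50° ✓; |CM| = 45.70 ✓; ∠CMB = 84.60° ✓; |MB| = 40.50 ✓; ∠(MB, BE) = 93.70° ✗; |BE| = 20.30 ✓.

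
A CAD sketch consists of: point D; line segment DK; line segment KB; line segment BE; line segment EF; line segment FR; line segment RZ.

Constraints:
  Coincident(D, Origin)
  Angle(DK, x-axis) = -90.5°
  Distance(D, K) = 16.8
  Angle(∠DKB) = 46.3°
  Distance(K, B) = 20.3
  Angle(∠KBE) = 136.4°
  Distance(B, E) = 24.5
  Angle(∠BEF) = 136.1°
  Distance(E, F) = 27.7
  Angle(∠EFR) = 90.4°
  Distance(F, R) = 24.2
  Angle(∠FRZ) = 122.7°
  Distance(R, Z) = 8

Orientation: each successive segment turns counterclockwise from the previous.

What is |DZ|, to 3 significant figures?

27.2

∠EFR = 90.4° gives FR at -140° from the x-axis; with |FR| = 24.2, R = (-20.5, 26.9). ∠FRZ = 122.7° gives RZ at -82.4° from the x-axis; with |RZ| = 8.0, Z = (-19.4, 19.0). Then |DZ| = |Z − D| = 27.2.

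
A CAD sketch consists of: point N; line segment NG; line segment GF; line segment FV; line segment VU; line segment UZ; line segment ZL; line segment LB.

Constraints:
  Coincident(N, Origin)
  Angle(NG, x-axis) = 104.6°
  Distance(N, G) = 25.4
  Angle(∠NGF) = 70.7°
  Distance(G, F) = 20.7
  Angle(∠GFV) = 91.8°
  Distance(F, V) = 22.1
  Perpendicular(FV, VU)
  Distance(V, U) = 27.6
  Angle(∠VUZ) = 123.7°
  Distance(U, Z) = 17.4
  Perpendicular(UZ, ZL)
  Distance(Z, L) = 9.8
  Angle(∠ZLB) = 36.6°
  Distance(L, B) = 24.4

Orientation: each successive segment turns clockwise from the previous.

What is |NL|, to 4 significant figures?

26.74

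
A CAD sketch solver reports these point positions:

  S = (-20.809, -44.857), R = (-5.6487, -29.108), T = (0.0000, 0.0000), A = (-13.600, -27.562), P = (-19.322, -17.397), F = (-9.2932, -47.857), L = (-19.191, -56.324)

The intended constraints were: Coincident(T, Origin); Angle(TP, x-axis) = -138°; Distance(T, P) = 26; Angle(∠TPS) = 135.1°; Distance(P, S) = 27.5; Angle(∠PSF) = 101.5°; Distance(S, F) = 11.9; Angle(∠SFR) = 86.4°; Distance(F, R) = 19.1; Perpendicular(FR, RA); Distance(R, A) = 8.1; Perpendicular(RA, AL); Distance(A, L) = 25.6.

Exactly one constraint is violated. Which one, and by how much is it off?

Distance(A, L) = 25.6 — off by 3.70.

T = (0.00, 0.00) ✓; TP at -138.0° ✓; |TP| = 26.00 ✓; ∠TPS = 135.1° ✓; |PS| = 27.50 ✓; ∠PSF = 101.5° ✓; |SF| = 11.90 ✓; ∠SFR = 86.40° ✓; |FR| = 19.10 ✓; ∠(FR, RA) = 90.00° ✓; |RA| = 8.100 ✓; ∠(RA, AL) = 90.00° ✓; |AL| = 29.30 ✗.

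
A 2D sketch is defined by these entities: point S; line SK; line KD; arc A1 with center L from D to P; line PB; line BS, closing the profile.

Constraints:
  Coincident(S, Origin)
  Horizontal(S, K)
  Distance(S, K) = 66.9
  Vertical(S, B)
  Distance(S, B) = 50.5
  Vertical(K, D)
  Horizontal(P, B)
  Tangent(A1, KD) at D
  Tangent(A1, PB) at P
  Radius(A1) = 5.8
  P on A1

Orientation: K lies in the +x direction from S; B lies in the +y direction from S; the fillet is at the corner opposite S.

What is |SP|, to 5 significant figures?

79.268

S is at the origin; S and K share the same y with |SK| = 66.9 and K on the +x side, so K = (66.900, 0.0000). SB is vertical with |SB| = 50.5 and B on the +y side, so B = (0.0000, 50.500). The virtual corner opposite S is at (66.900, 50.500). Since A1 is tangent to KD there, LD ⟂ KD and tangency of A1 to PB means the radius LP is perpendicular to PB, with radius 5.8, so the center L sits 5.8 in from both sides at L = (61.100, 44.700). That places the tangent points at D = (66.900, 44.700) on KD and P = (61.100, 50.500) on PB. Then |SP| = |P − S| = 79.268.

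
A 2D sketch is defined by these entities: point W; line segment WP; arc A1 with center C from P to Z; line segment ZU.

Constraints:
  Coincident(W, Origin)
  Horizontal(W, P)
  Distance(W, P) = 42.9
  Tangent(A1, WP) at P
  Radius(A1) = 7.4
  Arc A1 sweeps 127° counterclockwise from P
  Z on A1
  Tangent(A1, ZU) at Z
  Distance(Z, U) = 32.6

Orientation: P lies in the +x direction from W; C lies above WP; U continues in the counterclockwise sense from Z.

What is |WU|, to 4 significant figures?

47.83

W is at the origin; WP is horizontal with |WP| = 42.9 and P on the +x side, so P = (42.90, 0.000). A1 meets WP tangentially, so CP is at right angles to WP, so C = P + (0, 7.4) = (42.90, 7.400). On A1, P sits at bearing -90° from C; a 127° counterclockwise sweep puts Z at bearing 37°, so Z = C + 7.4·(cos 37°, sin 37°) = (48.81, 11.85). Tangency of A1 to ZU means the radius CZ is perpendicular to ZU, so ZU runs along (−sin 37°, cos 37°); with |ZU| = 32.6, U = (29.19, 37.89). Then |WU| = |U − W| = 47.83.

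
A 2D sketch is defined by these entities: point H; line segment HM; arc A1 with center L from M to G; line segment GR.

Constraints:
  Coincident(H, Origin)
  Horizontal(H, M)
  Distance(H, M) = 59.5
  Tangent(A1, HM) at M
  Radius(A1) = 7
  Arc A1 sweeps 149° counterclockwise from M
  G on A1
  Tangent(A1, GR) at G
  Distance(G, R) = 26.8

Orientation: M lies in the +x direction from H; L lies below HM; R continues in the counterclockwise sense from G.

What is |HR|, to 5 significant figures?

83.297

H is at the origin; H and M share the same y with |HM| = 59.5 and M on the +x side, so M = (59.500, 0.0000). A1 meets HM tangentially, so LM is at right angles to HM, so L = M + (0, -7) = (59.500, -7.0000). On A1, M sits at bearing 90° from L; a 149° counterclockwise sweep puts G at bearing 239°, so G = L + 7.0·(cos 239°, sin 239°) = (55.895, -13.000). The tangent condition forces LG to be normal to GR, so GR runs along (−sin 239°, cos 239°); with |GR| = 26.8, R = (78.867, -26.803). Then |HR| = |R − H| = 83.297.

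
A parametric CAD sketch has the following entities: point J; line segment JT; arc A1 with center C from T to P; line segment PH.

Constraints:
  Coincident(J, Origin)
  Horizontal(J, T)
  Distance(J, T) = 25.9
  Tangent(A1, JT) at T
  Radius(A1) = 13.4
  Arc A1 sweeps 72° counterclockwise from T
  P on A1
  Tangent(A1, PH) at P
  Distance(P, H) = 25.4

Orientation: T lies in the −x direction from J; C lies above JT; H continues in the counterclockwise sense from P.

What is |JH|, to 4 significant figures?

33.83

On A1, T sits at bearing -90° from C; a 72° counterclockwise sweep puts P at bearing -18°, so P = C + 13.4·(cos -18°, sin -18°) = (-13.16, 9.259). A1 meets PH tangentially, so CP is at right angles to PH, so PH runs along (−sin -18°, cos -18°); with |PH| = 25.4, H = (-5.307, 33.42). Then |JH| = |H − J| = 33.83.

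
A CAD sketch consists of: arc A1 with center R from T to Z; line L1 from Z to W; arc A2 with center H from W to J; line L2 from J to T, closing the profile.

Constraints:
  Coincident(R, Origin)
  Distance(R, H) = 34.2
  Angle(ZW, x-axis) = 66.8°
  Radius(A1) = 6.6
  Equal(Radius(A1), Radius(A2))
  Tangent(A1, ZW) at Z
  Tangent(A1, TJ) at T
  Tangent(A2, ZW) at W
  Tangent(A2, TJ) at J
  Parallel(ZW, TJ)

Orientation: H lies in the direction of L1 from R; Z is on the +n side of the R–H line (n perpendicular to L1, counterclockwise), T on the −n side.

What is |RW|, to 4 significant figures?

34.83

Tangency of A1 to both parallel lines with radius 6.6 puts Z and T at R ± 6.6·n: Z = (-6.066, 2.600), T = (6.066, -2.600). Equal radii place W and J the same way about H: W = H + 6.6·n = (7.407, 34.03), J = H − 6.6·n = (19.54, 28.83). Then |RW| = |W − R| = 34.83.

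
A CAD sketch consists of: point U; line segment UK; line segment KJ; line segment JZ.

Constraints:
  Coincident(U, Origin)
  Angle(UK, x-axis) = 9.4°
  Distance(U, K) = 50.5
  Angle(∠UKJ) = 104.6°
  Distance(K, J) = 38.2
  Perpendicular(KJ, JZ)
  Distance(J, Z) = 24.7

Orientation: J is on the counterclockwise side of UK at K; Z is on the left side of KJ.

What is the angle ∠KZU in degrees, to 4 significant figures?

58.27°

∠UKJ = 104.6°, so KJ runs at 9.4° + (180° − 104.6°) = 84.80° from the x-axis; with |KJ| = 38.2, J = K + 38.2·(cos 84.80°, sin 84.80°) = (53.28, 46.29). KJ ⟂ JZ; with |JZ| = 24.7 on the left of KJ, Z = J + 24.7·(-0.9959, 0.09063) = (28.69, 48.53). Then cos ∠KZU = ZK·ZU / (|ZK||ZU|), giving 58.27°.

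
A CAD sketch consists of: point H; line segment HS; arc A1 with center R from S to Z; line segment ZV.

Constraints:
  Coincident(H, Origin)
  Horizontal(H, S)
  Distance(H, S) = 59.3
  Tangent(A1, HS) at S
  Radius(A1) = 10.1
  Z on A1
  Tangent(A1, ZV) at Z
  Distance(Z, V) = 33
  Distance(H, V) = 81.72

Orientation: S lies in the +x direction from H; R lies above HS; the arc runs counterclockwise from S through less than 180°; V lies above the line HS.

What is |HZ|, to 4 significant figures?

70.13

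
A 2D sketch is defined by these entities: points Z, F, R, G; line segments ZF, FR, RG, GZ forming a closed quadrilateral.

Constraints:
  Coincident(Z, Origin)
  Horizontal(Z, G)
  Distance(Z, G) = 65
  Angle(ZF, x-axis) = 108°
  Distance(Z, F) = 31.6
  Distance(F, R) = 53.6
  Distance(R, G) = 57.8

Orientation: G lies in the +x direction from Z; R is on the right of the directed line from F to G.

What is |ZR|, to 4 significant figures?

22.22

Z is at the origin; Z and G share the same y with |ZG| = 65.0 and G in +x, so G = (65.0, 0). ZF runs at 108.0° with |ZF| = 31.6, so F = (-9.765, 30.05). R is determined by |FR| = 53.6 and |RG| = 57.8 together: it lies at the intersection of circle(F, 53.6) and circle(G, 57.8). With |FG| = 80.58, the foot of the radical line on FG is 37.39 from F and the perpendicular offset is √(53.6² − 37.39²) = 38.41. Taking the right-of-FG solution: R = (10.60, -19.53).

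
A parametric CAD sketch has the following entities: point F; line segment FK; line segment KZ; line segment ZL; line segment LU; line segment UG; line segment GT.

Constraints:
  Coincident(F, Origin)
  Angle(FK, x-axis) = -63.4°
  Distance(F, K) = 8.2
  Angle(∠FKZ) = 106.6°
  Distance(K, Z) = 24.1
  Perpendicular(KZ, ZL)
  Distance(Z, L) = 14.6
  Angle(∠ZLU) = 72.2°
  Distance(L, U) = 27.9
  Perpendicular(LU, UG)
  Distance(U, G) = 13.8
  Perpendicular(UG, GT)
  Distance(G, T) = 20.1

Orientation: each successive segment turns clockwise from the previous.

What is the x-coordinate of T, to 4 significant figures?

-10.93

F is at the origin; FK runs at -63.4° with length 8.2, so K = (3.672, -7.332). ∠FKZ = 106.6° gives KZ at -136.8° from the x-axis; with |KZ| = 24.1, Z = (-13.90, -23.83). The perpendicularity gives ZL at right angles to KZ, so ZL runs at 133.2°; with |ZL| = 14.6, L = (-23.89, -13.19). ∠ZLU = 72.2° gives LU at 25.40° from the x-axis; with |LU| = 27.9, U = (1.312, -1.219). The perpendicularity gives UG at right angles to LU, so UG runs at -64.60°; with |UG| = 13.8, G = (7.231, -13.69). UG ⟂ GT, so GT runs at -154.6°; with |GT| = 20.1, T = (-10.93, -22.31). So T.x = -10.93.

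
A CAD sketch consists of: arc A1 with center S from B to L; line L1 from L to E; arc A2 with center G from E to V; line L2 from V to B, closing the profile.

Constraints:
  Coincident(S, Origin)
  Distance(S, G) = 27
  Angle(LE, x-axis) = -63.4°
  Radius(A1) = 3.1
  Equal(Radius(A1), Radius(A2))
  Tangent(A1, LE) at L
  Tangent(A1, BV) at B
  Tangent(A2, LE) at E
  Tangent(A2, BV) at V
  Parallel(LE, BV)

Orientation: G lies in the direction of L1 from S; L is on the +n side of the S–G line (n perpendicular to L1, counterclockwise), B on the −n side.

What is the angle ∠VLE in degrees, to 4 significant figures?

12.93°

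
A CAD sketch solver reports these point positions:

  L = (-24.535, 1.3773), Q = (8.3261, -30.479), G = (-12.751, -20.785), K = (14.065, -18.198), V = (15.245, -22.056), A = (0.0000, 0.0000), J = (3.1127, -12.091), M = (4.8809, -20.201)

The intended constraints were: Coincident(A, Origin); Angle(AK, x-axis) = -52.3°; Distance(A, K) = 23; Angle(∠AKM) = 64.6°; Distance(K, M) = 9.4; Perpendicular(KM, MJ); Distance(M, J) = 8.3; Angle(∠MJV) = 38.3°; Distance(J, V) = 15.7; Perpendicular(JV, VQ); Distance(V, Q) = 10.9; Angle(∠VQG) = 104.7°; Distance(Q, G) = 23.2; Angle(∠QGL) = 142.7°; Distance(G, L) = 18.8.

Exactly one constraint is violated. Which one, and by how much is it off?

Distance(G, L) = 18.8 — off by 6.30.

A = (0.00, 0.00) ✓; AK at -52.30° ✓; |AK| = 23.00 ✓; ∠AKM = 64.60° ✓; |KM| = 9.400 ✓; ∠(KM, MJ) = 90.00° ✓; |MJ| = 8.301 ✓; ∠MJV = 38.30° ✓; |JV| = 15.70 ✓; ∠(JV, VQ) = 90.00° ✓; |VQ| = 10.90 ✓; ∠VQG = 104.7° ✓; |QG| = 23.20 ✓; ∠QGL = 142.7° ✓; |GL| = 25.10 ✗.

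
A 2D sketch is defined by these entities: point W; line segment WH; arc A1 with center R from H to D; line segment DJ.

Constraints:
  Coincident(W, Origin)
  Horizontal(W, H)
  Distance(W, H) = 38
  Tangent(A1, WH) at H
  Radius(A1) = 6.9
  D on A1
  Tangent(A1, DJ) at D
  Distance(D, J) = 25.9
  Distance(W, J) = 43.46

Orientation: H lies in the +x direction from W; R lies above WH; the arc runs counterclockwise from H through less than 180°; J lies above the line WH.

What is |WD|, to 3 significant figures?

45.0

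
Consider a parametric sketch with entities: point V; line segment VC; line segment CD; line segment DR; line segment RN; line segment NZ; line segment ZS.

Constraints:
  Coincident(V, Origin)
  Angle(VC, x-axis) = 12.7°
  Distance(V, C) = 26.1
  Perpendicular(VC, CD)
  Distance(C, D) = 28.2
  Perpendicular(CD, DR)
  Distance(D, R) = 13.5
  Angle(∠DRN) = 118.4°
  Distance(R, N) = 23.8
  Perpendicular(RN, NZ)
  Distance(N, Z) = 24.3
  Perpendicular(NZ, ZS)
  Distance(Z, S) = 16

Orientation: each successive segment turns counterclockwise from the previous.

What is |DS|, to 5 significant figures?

18.884

V is at the origin; VC runs at 12.7° with length 26.1, so C = (25.461, 5.7380). VC ⟂ CD, so CD runs at 102.70°; with |CD| = 28.2, D = (19.262, 33.248). The perpendicularity gives DR at right angles to CD, so DR runs at -167.30°; with |DR| = 13.5, R = (6.0921, 30.280). ∠DRN = 118.4° gives RN at -105.70° from the x-axis; with |RN| = 23.8, N = (-0.34822, 7.3681). RN ⟂ NZ, so NZ runs at -15.700°; with |NZ| = 24.3, Z = (23.045, 0.79248). The perpendicularity gives ZS at right angles to NZ, so ZS runs at 74.300°; with |ZS| = 16.0, S = (27.375, 16.196). Then |DS| = |S − D| = 18.884.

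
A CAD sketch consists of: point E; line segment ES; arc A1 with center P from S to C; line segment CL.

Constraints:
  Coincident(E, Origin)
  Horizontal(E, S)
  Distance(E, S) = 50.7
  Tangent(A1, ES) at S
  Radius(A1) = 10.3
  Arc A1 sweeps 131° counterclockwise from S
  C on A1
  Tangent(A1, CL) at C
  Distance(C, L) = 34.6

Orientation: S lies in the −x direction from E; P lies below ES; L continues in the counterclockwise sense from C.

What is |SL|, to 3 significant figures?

45.7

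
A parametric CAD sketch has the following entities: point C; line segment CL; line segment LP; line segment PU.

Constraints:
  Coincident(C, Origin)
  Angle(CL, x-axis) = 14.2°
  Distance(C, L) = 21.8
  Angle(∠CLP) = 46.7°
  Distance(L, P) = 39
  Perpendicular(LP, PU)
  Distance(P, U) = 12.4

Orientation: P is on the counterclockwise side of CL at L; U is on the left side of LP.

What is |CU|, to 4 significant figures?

24.30

C is at the origin; CL runs at 14.2° with length 21.8, so L = 21.8·(cos 14.2°, sin 14.2°) = (21.13, 5.348). ∠CLP = 46.7°, so LP runs at 14.2° + (180° − 46.7°) = 147.5° from the x-axis; with |LP| = 39.0, P = L + 39.0·(cos 147.5°, sin 147.5°) = (-11.76, 26.30). LP ⟂ PU; with |PU| = 12.4 on the left of LP, U = P + 12.4·(-0.5373, -0.8434) = (-18.42, 15.84). Then |CU| = |U − C| = 24.30.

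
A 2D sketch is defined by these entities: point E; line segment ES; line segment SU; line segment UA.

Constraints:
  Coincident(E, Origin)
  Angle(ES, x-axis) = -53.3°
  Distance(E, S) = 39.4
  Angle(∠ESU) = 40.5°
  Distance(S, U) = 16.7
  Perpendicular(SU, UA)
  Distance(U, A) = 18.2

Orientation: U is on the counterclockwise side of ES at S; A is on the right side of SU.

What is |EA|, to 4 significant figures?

45.75

∠ESU = 40.5°, so SU runs at -53.3° + (180° − 40.5°) = 86.20° from the x-axis; with |SU| = 16.7, U = S + 16.7·(cos 86.20°, sin 86.20°) = (24.65, -14.93). SU ⟂ UA; with |UA| = 18.2 on the right of SU, A = U + 18.2·(0.9978, -0.06627) = (42.81, -16.13). Then |EA| = |A − E| = 45.75.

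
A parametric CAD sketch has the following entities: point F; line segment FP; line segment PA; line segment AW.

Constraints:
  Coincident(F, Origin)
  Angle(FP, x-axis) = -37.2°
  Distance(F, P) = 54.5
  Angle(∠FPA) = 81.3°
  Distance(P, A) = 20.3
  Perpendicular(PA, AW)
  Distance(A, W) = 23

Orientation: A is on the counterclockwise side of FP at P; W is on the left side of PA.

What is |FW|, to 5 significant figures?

33.143

F is at the origin; FP runs at -37.2° with length 54.5, so P = 54.5·(cos -37.2°, sin -37.2°) = (43.411, -32.951). ∠FPA = 81.3°, so PA runs at -37.2° + (180° − 81.3°) = 61.500° from the x-axis; with |PA| = 20.3, A = P + 20.3·(cos 61.500°, sin 61.500°) = (53.097, -15.111). PA is perpendicular to AW; with |AW| = 23.0 on the left of PA, W = A + 23.0·(-0.87882, 0.47716) = (32.884, -4.1360). Then |FW| = |W − F| = 33.143.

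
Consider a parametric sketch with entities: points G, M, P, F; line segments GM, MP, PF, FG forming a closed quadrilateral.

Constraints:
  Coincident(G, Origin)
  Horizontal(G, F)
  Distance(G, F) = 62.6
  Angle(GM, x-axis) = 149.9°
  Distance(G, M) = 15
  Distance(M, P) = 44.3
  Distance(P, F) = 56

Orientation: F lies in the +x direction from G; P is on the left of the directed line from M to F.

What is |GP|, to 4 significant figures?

41.98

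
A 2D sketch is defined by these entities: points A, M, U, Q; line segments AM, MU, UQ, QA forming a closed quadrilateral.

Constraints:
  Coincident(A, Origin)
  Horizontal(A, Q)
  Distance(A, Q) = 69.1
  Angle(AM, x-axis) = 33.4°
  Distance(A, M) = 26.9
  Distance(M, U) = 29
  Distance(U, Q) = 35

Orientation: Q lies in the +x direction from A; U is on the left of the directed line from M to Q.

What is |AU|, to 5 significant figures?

55.820

Checks: |MU| = 29.00 ✓; |UQ| = 35.00 ✓.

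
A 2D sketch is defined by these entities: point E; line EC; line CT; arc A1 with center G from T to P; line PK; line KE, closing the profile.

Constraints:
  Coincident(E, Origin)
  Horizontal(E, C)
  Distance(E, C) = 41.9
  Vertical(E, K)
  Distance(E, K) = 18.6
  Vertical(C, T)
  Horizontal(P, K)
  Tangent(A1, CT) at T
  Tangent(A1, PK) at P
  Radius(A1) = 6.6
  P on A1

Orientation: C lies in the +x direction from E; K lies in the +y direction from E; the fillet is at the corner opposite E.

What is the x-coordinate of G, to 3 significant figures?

35.3

E is at the origin; EC is horizontal with |EC| = 41.9 and C on the +x side, so C = (41.9, 0.00). E and K share the same x with |EK| = 18.6 and K on the +y side, so K = (0.00, 18.6). The virtual corner opposite E is at (41.9, 18.6). A1 meets CT tangentially, so GT is at right angles to CT and the tangent condition forces GP to be normal to PK, with radius 6.6, so the center G sits 6.6 in from both sides at G = (35.3, 12.0). So G.x = 35.3.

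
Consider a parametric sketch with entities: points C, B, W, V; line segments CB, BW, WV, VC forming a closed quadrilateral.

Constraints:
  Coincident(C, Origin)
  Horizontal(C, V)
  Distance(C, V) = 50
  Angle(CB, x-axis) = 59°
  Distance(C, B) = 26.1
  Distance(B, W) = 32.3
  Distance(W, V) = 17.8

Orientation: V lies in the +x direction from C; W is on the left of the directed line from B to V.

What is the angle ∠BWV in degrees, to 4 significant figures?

114.5°

Checks: |BW| = 32.30 ✓; |WV| = 17.80 ✓.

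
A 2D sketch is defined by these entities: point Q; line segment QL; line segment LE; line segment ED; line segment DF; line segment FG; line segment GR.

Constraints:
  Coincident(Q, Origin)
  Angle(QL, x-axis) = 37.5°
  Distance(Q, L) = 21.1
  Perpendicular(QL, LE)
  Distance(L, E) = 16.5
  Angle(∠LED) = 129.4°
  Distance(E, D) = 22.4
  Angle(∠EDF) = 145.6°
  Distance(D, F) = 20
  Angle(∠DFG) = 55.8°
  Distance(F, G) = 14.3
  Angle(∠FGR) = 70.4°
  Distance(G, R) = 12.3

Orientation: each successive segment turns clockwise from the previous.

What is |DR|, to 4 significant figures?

5.068

Q is at the origin; QL runs at 37.5° with length 21.1, so L = (16.74, 12.84). QL ⟂ LE, so LE runs at -52.50°; with |LE| = 16.5, E = (26.78, -0.2455). ∠LED = 129.4° gives ED at -103.1° from the x-axis; with |ED| = 22.4, D = (21.71, -22.06). ∠EDF = 145.6° gives DF at -137.5° from the x-axis; with |DF| = 20.0, F = (6.962, -35.57). ∠DFG = 55.8° gives FG at 98.30° from the x-axis; with |FG| = 14.3, G = (4.897, -21.42). ∠FGR = 70.4° gives GR at -11.30° from the x-axis; with |GR| = 12.3, R = (16.96, -23.83). Then |DR| = |R − D| = 5.068.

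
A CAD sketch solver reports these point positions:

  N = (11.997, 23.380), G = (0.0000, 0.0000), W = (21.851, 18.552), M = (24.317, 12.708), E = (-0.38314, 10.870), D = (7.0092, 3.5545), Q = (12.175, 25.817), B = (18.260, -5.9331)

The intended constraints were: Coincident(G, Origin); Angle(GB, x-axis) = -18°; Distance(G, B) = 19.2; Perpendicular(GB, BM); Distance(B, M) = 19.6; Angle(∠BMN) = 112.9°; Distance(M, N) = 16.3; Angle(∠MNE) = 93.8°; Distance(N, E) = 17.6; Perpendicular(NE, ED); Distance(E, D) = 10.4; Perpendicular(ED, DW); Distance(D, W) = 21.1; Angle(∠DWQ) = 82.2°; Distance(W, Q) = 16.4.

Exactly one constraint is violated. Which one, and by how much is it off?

Distance(W, Q) = 16.4 — off by 4.30.

G = (0.00, 0.00) ✓; GB at -18.00° ✓; |GB| = 19.20 ✓; ∠(GB, BM) = 90.00° ✓; |BM| = 19.60 ✓; ∠BMN = 112.9° ✓; |MN| = 16.30 ✓; ∠MNE = 93.80° ✓; |NE| = 17.60 ✓; ∠(NE, ED) = 90.00° ✓; |ED| = 10.40 ✓; ∠(ED, DW) = 90.00° ✓; |DW| = 21.10 ✓; ∠DWQ = 82.20° ✓; |WQ| = 12.10 ✗.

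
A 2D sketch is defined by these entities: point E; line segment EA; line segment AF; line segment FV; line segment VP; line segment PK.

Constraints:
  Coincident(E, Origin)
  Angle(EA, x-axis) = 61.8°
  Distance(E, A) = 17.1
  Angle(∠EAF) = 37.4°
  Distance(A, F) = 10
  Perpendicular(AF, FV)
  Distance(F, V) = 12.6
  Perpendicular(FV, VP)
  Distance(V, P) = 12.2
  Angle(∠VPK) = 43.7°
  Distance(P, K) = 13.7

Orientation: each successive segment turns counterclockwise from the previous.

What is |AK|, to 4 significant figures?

8.318

FV ⟂ VP, so VP runs at 24.40°; with |VP| = 12.2, P = (15.29, 4.505). ∠VPK = 43.7° gives PK at 160.7° from the x-axis; with |PK| = 13.7, K = (2.359, 9.033). Then |AK| = |K − A| = 8.318.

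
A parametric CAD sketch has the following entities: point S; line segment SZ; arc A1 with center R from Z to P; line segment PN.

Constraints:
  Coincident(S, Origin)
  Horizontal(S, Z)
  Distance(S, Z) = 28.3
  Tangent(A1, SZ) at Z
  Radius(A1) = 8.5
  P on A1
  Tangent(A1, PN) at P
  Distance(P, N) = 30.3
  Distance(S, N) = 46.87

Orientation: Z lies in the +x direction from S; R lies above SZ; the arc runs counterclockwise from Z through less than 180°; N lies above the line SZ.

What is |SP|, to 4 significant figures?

38.02

S is at the origin; SZ is horizontal with |SZ| = 28.3 and Z on the +x side, so Z = (28.30, 0.000). Tangency of A1 to SZ means the radius RZ is perpendicular to SZ, so R = Z + (0, 8.5) = (28.30, 8.500). Since RP ⟂ PN (tangency), |RN| = √(8.5² + 30.3²) = 31.47 regardless of where P sits on A1. So N lies on both circle(S, 46.87) and circle(R, 31.47); the above-SZ intersection is N = (24.80, 39.77). P is the foot of the tangent from N: P = (36.18, 11.69).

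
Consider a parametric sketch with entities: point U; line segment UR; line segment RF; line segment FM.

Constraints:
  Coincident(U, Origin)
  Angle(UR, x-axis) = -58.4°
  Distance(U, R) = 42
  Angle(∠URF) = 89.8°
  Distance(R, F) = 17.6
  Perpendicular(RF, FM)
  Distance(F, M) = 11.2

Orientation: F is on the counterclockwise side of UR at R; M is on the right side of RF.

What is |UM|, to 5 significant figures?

55.990

∠URF = 89.8°, so RF runs at -58.4° + (180° − 89.8°) = 31.800° from the x-axis; with |RF| = 17.6, F = R + 17.6·(cos 31.800°, sin 31.800°) = (36.966, -26.498). RF is perpendicular to FM; with |FM| = 11.2 on the right of RF, M = F + 11.2·(0.52696, -0.84989) = (42.867, -36.017). Then |UM| = |M − U| = 55.990.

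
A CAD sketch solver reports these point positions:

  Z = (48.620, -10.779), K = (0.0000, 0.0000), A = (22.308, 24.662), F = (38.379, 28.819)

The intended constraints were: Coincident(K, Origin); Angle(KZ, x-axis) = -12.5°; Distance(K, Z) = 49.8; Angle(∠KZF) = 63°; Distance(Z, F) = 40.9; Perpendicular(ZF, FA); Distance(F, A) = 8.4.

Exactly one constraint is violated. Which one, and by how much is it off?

Distance(F, A) = 8.4 — off by 8.20.

K = (0.00, 0.00) ✓; KZ at -12.50° ✓; |KZ| = 49.80 ✓; ∠KZF = 63.00° ✓; |ZF| = 40.90 ✓; ∠(ZF, FA) = 90.00° ✓; |FA| = 16.60 ✗.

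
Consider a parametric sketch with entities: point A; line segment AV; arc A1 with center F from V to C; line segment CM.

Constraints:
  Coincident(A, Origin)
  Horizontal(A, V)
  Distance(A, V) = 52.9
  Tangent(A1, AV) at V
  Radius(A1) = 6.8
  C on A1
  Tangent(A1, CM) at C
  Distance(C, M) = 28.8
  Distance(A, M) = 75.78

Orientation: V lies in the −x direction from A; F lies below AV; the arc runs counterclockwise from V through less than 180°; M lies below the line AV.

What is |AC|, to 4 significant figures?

59.50

A is at the origin; A and V share the same y with |AV| = 52.9 and V on the −x side, so V = (-52.90, 0.000). Since A1 is tangent to AV there, FV ⟂ AV, so F = V + (0, -6.8) = (-52.90, -6.800). Since FC ⟂ CM (tangency), |FM| = √(6.8² + 28.8²) = 29.59 regardless of where C sits on A1. So M lies on both circle(A, 75.78) and circle(F, 29.59); the below-AV intersection is M = (-68.81, -31.75). C is the foot of the tangent from M: C = (-59.32, -4.560).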